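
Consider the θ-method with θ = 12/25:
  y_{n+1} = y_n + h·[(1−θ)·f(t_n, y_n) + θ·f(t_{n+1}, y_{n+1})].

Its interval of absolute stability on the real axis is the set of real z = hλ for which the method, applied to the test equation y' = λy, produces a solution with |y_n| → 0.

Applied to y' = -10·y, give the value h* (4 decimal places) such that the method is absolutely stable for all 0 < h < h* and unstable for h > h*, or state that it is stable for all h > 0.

(-50.0000,0); λ=-10 ⇒ h* = (50)/10 = 5.0000.

On y'=λy, z=hλ:
  y_{n+1} = y_n + z·[13/25·y_n + 12/25·y_{n+1}] ⇒ (1 − 12/25z)y_{n+1} = (1 + 13/25z)y_n
  R(z) = (1 + 13/25z)/(1 − 12/25z).

Need |R(x)|<1, x<0.
x=-0.92: |R|=0.3618
R=−1: 1+13/25x = −1+12/25x ⇒ -1/25x=2 ⇒ x=2/(-1/25)=-50.0000
Confirm numerically:
  x=-48.909: |R|=0.99822 <1
  x=-39.506: |R|=0.97897 <1
  x=-31.493: |R|=0.95407 <1
  x=-50.496: |R|=1.00079 >1
  x=-50.343: |R|=1.00055 >1
Stable set (-50.0000, 0).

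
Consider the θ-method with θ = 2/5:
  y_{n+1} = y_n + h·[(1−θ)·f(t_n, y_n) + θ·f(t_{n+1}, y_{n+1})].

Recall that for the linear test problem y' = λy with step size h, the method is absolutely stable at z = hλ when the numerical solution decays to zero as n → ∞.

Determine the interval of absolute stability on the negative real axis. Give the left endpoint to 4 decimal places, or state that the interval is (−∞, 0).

z∈(-10.0000,0).

Test eqn y'=λy, z=hλ:
  y_{n+1} = y_n + z·[3/5·y_n + 2/5·y_{n+1}] ⇒ (1 − 2/5z)y_{n+1} = (1 + 3/5z)y_n
  ⇒ R(z) = (1 + 3/5z)/(1 − 2/5z).

Find x<0 with |R(x)|<1.
x=-0.68: |R|=0.4654
R=−1: 1+3/5x = −1+2/5x ⇒ -1/5x=2 ⇒ x=2/(-1/5)=-10.0000
Confirm numerically:
  x=-9.827: |R|=0.99298 <1
  x=-8.759: |R|=0.94489 <1
  x=-8.433: |R|=0.92834 <1
  x=-7.130: |R|=0.85099 <1
  x=-10.596: |R|=1.02276 >1
  x=-10.354: |R|=1.01377 >1
  x=-10.084: |R|=1.00334 >1
Interval (-10.0000, 0).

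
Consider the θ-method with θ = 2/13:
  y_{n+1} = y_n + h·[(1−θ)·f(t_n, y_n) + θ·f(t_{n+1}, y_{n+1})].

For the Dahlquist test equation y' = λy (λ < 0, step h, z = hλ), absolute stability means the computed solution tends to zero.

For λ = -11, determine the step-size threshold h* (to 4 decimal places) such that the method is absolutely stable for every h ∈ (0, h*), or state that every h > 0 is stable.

(-2.8889,0); λ=-11 ⇒ h* = (26/9)/11 = 0.2626.

Test eqn y'=λy, z=hλ:
  y_{n+1} = y_n + z·[11/13·y_n + 2/13·y_{n+1}] ⇒ (1 − 2/13z)y_{n+1} = (1 + 11/13z)y_n
  R(z) = (1 + 11/13z)/(1 − 2/13z).

Find x<0 with |R(x)|<1.
x=-1.07: |R|=0.0812
R=−1: 1+11/13x = −1+2/13x ⇒ -9/13x=2 ⇒ x=2/(-9/13)=-2.8889
Confirm numerically:
  x=-2.859: |R|=0.98563 <1
  x=-1.688: |R|=0.34001 <1
  x=-1.358: |R|=0.12331 <1
  x=-3.444: |R|=1.25121 >1
  x=-3.369: |R|=1.21892 >1
  x=-3.132: |R|=1.11358 >1
So |R|<1 on (-2.8889, 0).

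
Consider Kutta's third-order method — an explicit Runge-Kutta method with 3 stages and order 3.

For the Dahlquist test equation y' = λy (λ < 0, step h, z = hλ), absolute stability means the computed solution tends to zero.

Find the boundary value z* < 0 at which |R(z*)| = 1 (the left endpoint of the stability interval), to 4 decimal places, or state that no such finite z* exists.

On y'=λy, z=hλ:
  order 3, 3-stage ⇒ R(z)=1+z+z^2/2+z^3/6
  (e.g. R(-1.64)=-0.03036, |R|=0.03036)

Boundary: |R(x)|=1, x<0.
x=-1.64: |R|=0.0304
|R(-2.69)|=1.3161 |R(-1.1)|=0.2832 |R(-0.69)|=0.4933
Bisect:
  x_lo=-3.4117 |R|=3.2103  x_hi=-0.1915 |R|=0.8256
  mid=-1.80160 |R|=0.15332 →hi
  mid=-2.60664 |R|=1.16119 →lo
  mid=-2.20412 |R|=0.55971 →hi
  mid=-2.40538 |R|=0.83198 →hi
  mid=-2.50601 |R|=0.98896 →hi
  mid=-2.55632 |R|=1.07310 →lo
  mid=-2.53117 |R|=1.03055 →lo
  ...
  [-2.51289,-2.51269] ⇒ x*=-2.5127
Interval (-2.5127, 0).

left endpoint -2.5127.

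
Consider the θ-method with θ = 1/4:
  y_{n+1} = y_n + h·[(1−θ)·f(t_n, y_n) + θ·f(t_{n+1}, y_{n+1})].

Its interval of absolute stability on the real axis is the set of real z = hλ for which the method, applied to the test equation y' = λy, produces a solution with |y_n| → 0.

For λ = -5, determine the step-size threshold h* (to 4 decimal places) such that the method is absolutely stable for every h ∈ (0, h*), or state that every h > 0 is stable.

(-4.0000,0); λ=-5 ⇒ h* = (4)/5 = 0.8000.

Set f=λy, z=hλ:
  y_{n+1} = y_n + z·[3/4·y_n + 1/4·y_{n+1}] ⇒ (1 − 1/4z)y_{n+1} = (1 + 3/4z)y_n
  Hence R(z) = (1 + 3/4z)/(1 − 1/4z).

Solve |R(x)|<1 on ℝ⁻.
x=-0.6: |R|=0.4783
R=−1: 1+3/4x = −1+1/4x ⇒ -1/2x=2 ⇒ x=2/(-1/2)=-4.0000
Confirm numerically:
  x=-3.372: |R|=0.82963 <1
  x=-2.828: |R|=0.65671 <1
  x=-2.743: |R|=0.62717 <1
  x=-2.442: |R|=0.51630 <1
  x=-4.466: |R|=1.11009 >1
  x=-4.188: |R|=1.04592 >1
  x=-4.037: |R|=1.00921 >1
Interval (-4.0000, 0).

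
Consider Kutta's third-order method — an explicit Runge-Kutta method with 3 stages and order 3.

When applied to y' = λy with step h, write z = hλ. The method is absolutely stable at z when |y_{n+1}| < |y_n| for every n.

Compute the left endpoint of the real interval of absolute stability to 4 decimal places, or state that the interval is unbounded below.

z* = -2.5127.

Set f=λy, z=hλ:
  order 3, 3-stage ⇒ R(z)=1+z+z^2/2+z^3/6
  (e.g. R(-1.01)=0.32833, |R|=0.32833)

Solve |R(x)|<1 on ℝ⁻.
x=-1.01: |R|=0.3283
|R(-2.65)|=1.2404 |R(-1.69)|=0.0664 |R(-0.81)|=0.4295
Bisect:
  x_lo=-2.9014 |R|=1.7631  x_hi=-0.2785 |R|=0.7567
  mid=-1.58997 |R|=0.00412 →hi
  mid=-2.24569 |R|=0.61168 →hi
  mid=-2.57355 |R|=1.10281 →lo
  mid=-2.40962 |R|=0.83830 →hi
  mid=-2.49158 |R|=0.96554 →hi
  mid=-2.53257 |R|=1.03289 →lo
  mid=-2.51208 |R|=0.99890 →hi
  mid=-2.52232 |R|=1.01581 →lo
  mid=-2.51720 |R|=1.00734 →lo
  mid=-2.51464 |R|=1.00311 →lo
  ...
  [-2.51288,-2.51272] ⇒ x*=-2.5127
Stable set (-2.5127, 0).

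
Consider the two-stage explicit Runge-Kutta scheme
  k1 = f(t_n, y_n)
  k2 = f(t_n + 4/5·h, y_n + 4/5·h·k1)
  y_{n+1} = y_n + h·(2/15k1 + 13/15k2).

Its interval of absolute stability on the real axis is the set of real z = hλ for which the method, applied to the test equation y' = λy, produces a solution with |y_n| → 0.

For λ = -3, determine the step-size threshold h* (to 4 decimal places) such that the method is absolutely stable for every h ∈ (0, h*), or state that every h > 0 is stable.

Set f=λy, z=hλ:
  k1=λy_n ⇒ h·k1=z·y_n;  k2=λ(1+4/5z)y_n ⇒ h·k2=z(1+4/5z)y_n
  y_{n+1}/y_n = 1 + 2/15z + 13/15z(1+4/5z) = 1 + z + 52/75z²
  ⇒ R(z) = 1 + z + 52/75z².

Solve |R(x)|<1 on ℝ⁻.
x=-0.4: |R|=0.7109
R=1: x+52/75x²=0 ⇒ x=−75/52=-1.4423; min R=1−1/(4·52/75)=0.6394>−1
Confirm numerically:
  x=-1.162: |R|=0.77417 <1
  x=-0.789: |R|=0.64261 <1
  x=-0.596: |R|=0.65028 <1
  x=-0.581: |R|=0.65304 <1
  x=-1.660: |R|=1.25055 >1
  x=-1.503: |R|=1.06325 >1
Interval (-1.4423, 0).

(-1.4423,0); λ=-3 ⇒ h* = (75/52)/3 = 0.4808.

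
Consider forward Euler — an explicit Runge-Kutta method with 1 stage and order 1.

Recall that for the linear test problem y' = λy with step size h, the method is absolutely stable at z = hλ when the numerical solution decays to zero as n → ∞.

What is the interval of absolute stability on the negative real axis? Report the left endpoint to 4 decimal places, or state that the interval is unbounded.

Set f=λy, z=hλ:
  order 1, 1-stage ⇒ R(z)=1+z
  (e.g. R(-1.49)=-0.49000, |R|=0.49000)

Need |R(x)|<1, x<0.
x=-1.49: |R|=0.4900
|R(-2.1)|=1.1000 |R(-1.76)|=0.7600 |R(-1.01)|=0.0100
Bisect:
  x_lo=-2.8424 |R|=1.8424  x_hi=-0.1123 |R|=0.8877
  mid=-1.47733 |R|=0.47733 →hi
  mid=-2.15985 |R|=1.15985 →lo
  mid=-1.81859 |R|=0.81859 →hi
  mid=-1.98922 |R|=0.98922 →hi
  mid=-2.07453 |R|=1.07453 →lo
  mid=-2.03187 |R|=1.03187 →lo
  mid=-2.01055 |R|=1.01055 →lo
  mid=-1.99988 |R|=0.99988 →hi
  ...
  [-2.00005,-1.99988] ⇒ x*=-2.0000
So |R|<1 on (-2.0000, 0).

(-2.0000, 0).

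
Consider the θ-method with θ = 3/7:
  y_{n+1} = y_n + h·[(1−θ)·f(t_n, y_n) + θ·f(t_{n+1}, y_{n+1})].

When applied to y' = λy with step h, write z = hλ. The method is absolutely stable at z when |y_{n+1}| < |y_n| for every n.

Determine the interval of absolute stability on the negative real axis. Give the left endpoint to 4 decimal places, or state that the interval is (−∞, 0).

On y'=λy, z=hλ:
  y_{n+1} = y_n + z·[4/7·y_n + 3/7·y_{n+1}] ⇒ (1 − 3/7z)y_{n+1} = (1 + 4/7z)y_n
  R(z) = (1 + 4/7z)/(1 − 3/7z).

Boundary: |R(x)|=1, x<0.
x=-1.2: |R|=0.2075
R=−1: 1+4/7x = −1+3/7x ⇒ -1/7x=2 ⇒ x=2/(-1/7)=-14.0000
Confirm numerically:
  x=-12.799: |R|=0.97354 <1
  x=-10.554: |R|=0.91087 <1
  x=-9.597: |R|=0.87698 <1
  x=-6.317: |R|=0.70394 <1
  x=-14.457: |R|=1.00907 >1
  x=-14.236: |R|=1.00475 >1
  x=-14.024: |R|=1.00049 >1
Interval (-14.0000, 0).

z∈(-14.0000,0).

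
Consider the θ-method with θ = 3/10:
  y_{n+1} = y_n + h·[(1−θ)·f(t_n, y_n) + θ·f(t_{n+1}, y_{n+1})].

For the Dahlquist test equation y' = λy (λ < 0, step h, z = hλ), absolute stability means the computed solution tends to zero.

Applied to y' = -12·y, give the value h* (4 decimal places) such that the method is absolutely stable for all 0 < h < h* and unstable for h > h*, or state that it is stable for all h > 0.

On y'=λy, z=hλ:
  y_{n+1} = y_n + z·[7/10·y_n + 3/10·y_{n+1}] ⇒ (1 − 3/10z)y_{n+1} = (1 + 7/10z)y_n
  so R(z) = (1 + 7/10z)/(1 − 3/10z).

Find x<0 with |R(x)|<1.
x=-1.27: |R|=0.0804
R=−1: 1+7/10x = −1+3/10x ⇒ -2/5x=2 ⇒ x=2/(-2/5)=-5.0000
Confirm numerically:
  x=-4.756: |R|=0.95978 <1
  x=-3.021: |R|=0.58475 <1
  x=-2.632: |R|=0.47072 <1
  x=-5.353: |R|=1.05418 >1
  x=-5.031: |R|=1.00494 >1
So |R|<1 on (-5.0000, 0).

(-5.0000,0); λ=-12 ⇒ h* = (5)/12 = 0.4167.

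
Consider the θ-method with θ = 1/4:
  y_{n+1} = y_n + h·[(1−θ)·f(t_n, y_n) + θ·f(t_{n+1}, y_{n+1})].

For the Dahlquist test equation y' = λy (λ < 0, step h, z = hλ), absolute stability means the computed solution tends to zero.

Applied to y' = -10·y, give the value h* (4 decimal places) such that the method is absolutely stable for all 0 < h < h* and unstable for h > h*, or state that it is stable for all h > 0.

Set f=λy, z=hλ:
  y_{n+1} = y_n + z·[3/4·y_n + 1/4·y_{n+1}] ⇒ (1 − 1/4z)y_{n+1} = (1 + 3/4z)y_n
  so R(z) = (1 + 3/4z)/(1 − 1/4z).

Need |R(x)|<1, x<0.
x=-0.7: |R|=0.4043
R=−1: 1+3/4x = −1+1/4x ⇒ -1/2x=2 ⇒ x=2/(-1/2)=-4.0000
Confirm numerically:
  x=-3.792: |R|=0.94661 <1
  x=-3.774: |R|=0.94186 <1
  x=-2.720: |R|=0.61905 <1
  x=-2.519: |R|=0.54564 <1
  x=-4.566: |R|=1.13215 >1
  x=-4.480: |R|=1.11321 >1
  x=-4.278: |R|=1.06717 >1
Interval (-4.0000, 0).

(-4.0000,0); λ=-10 ⇒ h* = (4)/10 = 0.4000.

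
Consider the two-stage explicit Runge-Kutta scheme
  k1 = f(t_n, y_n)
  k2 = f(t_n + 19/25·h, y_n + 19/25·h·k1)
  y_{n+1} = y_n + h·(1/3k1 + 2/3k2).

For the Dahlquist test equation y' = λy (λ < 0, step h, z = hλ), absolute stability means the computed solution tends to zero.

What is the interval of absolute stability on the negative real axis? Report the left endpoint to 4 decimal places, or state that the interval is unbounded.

z∈(-1.9737,0).

Set f=λy, z=hλ:
  k1=λy_n ⇒ h·k1=z·y_n;  k2=λ(1+19/25z)y_n ⇒ h·k2=z(1+19/25z)y_n
  y_{n+1}/y_n = 1 + 1/3z + 2/3z(1+19/25z) = 1 + z + 38/75z²
  so R(z) = 1 + z + 38/75z².

Find x<0 with |R(x)|<1.
x=-1.7: |R|=0.7643
R=1: x+38/75x²=0 ⇒ x=−75/38=-1.9737; min R=1−1/(4·38/75)=0.5066>−1
Confirm numerically:
  x=-1.491: |R|=0.63536 <1
  x=-1.481: |R|=0.63030 <1
  x=-0.993: |R|=0.50660 <1
  x=-2.299: |R|=1.37894 >1
  x=-2.187: |R|=1.23637 >1
  x=-2.118: |R|=1.15487 >1
Interval (-1.9737, 0).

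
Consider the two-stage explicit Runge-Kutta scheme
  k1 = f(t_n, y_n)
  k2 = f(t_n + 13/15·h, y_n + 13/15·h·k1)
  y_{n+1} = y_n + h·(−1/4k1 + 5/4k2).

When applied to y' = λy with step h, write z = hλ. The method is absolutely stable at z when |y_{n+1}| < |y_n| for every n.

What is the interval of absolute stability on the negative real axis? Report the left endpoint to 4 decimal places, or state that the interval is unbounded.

On y'=λy, z=hλ:
  k1=λy_n ⇒ h·k1=z·y_n;  k2=λ(1+13/15z)y_n ⇒ h·k2=z(1+13/15z)y_n
  y_{n+1}/y_n = 1 − 1/4z + 5/4z(1+13/15z) = 1 + z + 13/12z²
  so R(z) = 1 + z + 13/12z².

Solve |R(x)|<1 on ℝ⁻.
x=-1.7: |R|=2.4308
R=1: x+13/12x²=0 ⇒ x=−12/13=-0.9231; min R=1−1/(4·13/12)=0.7692>−1
Confirm numerically:
  x=-0.878: |R|=0.95712 <1
  x=-0.725: |R|=0.84443 <1
  x=-0.722: |R|=0.84272 <1
  x=-1.168: |R|=1.30991 >1
  x=-0.987: |R|=1.06835 >1
Stable set (-0.9231, 0).

(-0.9231, 0).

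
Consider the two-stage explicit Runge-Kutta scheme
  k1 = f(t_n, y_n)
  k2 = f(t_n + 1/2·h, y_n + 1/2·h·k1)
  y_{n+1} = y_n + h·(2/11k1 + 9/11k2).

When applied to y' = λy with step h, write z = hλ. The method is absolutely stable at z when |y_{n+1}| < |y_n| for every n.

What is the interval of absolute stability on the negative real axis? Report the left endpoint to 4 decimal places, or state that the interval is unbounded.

Set f=λy, z=hλ:
  k1=λy_n ⇒ h·k1=z·y_n;  k2=λ(1+1/2z)y_n ⇒ h·k2=z(1+1/2z)y_n
  y_{n+1}/y_n = 1 + 2/11z + 9/11z(1+1/2z) = 1 + z + 9/22z²
  so R(z) = 1 + z + 9/22z².

Boundary: |R(x)|=1, x<0.
x=-1.68: |R|=0.4746
R=1: x+9/22x²=0 ⇒ x=−22/9=-2.4444; min R=1−1/(4·9/22)=0.3889>−1
Confirm numerically:
  x=-1.666: |R|=0.46945 <1
  x=-1.280: |R|=0.39025 <1
  x=-1.268: |R|=0.38975 <1
  x=-2.969: |R|=1.63712 >1
  x=-2.858: |R|=1.48352 >1
  x=-2.720: |R|=1.30662 >1
Stable set (-2.4444, 0).

z∈(-2.4444,0).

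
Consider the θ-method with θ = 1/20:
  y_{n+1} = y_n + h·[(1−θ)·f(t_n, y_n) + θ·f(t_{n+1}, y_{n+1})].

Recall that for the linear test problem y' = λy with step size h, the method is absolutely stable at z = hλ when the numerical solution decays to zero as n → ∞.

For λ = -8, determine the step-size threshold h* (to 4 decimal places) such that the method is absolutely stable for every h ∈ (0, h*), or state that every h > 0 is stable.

(-2.2222,0); λ=-8 ⇒ h* = (20/9)/8 = 0.2778.

Test eqn y'=λy, z=hλ:
  y_{n+1} = y_n + z·[19/20·y_n + 1/20·y_{n+1}] ⇒ (1 − 1/20z)y_{n+1} = (1 + 19/20z)y_n
  Hence R(z) = (1 + 19/20z)/(1 − 1/20z).

Solve |R(x)|<1 on ℝ⁻.
x=-0.61: |R|=0.4081
R=−1: 1+19/20x = −1+1/20x ⇒ -9/10x=2 ⇒ x=2/(-9/10)=-2.2222
Confirm numerically:
  x=-1.779: |R|=0.63368 <1
  x=-1.744: |R|=0.60412 <1
  x=-1.059: |R|=0.00575 <1
  x=-2.775: |R|=1.43688 >1
  x=-2.733: |R|=1.40443 >1
  x=-2.297: |R|=1.06037 >1
Interval (-2.2222, 0).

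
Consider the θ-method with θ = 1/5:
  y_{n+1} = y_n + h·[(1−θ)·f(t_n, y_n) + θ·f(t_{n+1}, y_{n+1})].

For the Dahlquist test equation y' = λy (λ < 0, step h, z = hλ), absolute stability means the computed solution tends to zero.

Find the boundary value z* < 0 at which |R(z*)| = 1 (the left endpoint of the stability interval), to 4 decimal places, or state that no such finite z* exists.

left endpoint -3.3333.

With y'=λy (z=hλ):
  y_{n+1} = y_n + z·[4/5·y_n + 1/5·y_{n+1}] ⇒ (1 − 1/5z)y_{n+1} = (1 + 4/5z)y_n
  so R(z) = (1 + 4/5z)/(1 − 1/5z).

Boundary: |R(x)|=1, x<0.
x=-0.8: |R|=0.3103
R=−1: 1+4/5x = −1+1/5x ⇒ -3/5x=2 ⇒ x=2/(-3/5)=-3.3333
Confirm numerically:
  x=-3.011: |R|=0.87929 <1
  x=-2.790: |R|=0.79076 <1
  x=-1.869: |R|=0.36046 <1
  x=-1.489: |R|=0.14733 <1
  x=-3.818: |R|=1.16489 >1
  x=-3.559: |R|=1.07910 >1
  x=-3.474: |R|=1.04980 >1
So |R|<1 on (-3.3333, 0).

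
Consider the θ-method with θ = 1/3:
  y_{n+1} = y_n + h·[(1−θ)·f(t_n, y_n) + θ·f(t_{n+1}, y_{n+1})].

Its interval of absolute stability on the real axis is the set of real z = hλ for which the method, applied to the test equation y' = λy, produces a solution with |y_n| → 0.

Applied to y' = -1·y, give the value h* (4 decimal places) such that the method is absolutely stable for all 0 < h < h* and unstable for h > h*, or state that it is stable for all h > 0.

Test eqn y'=λy, z=hλ:
  y_{n+1} = y_n + z·[2/3·y_n + 1/3·y_{n+1}] ⇒ (1 − 1/3z)y_{n+1} = (1 + 2/3z)y_n
  ⇒ R(z) = (1 + 2/3z)/(1 − 1/3z).

Boundary: |R(x)|=1, x<0.
x=-1.17: |R|=0.1583
R=−1: 1+2/3x = −1+1/3x ⇒ -1/3x=2 ⇒ x=2/(-1/3)=-6.0000
Confirm numerically:
  x=-5.444: |R|=0.93415 <1
  x=-3.513: |R|=0.61815 <1
  x=-2.651: |R|=0.40736 <1
  x=-6.248: |R|=1.02682 >1
  x=-6.056: |R|=1.00618 >1
So |R|<1 on (-6.0000, 0).

(-6.0000,0); λ=-1 ⇒ h* = (6)/1 = 6.0000.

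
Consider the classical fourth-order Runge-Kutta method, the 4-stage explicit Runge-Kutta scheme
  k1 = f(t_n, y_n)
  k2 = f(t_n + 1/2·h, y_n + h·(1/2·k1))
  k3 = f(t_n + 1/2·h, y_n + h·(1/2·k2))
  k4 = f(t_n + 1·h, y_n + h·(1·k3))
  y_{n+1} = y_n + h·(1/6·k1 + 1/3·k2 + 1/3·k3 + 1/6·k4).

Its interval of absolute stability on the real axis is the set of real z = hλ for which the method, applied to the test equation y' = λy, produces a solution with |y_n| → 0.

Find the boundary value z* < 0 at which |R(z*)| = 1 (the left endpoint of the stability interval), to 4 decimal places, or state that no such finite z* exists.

On y'=λy, z=hλ:
  order 4, 4-stage ⇒ R(z)=1+z+z^2/2+z^3/6+z^4/24
  (e.g. R(-1.53)=0.27185, |R|=0.27185)

Solve |R(x)|<1 on ℝ⁻.
x=-1.53: |R|=0.2718
|R(-2.49)|=0.6387 |R(-2.07)|=0.3592 |R(-2.05)|=0.3513
Bisect:
  x_lo=-3.3254 |R|=2.1701  x_hi=-0.2536 |R|=0.7760
  mid=-1.78948 |R|=0.28385 →hi
  mid=-2.55744 |R|=0.70741 →hi
  mid=-2.94142 |R|=1.26207 →lo
  mid=-2.74943 |R|=0.94726 →hi
  mid=-2.84543 |R|=1.09451 →lo
  mid=-2.79743 |R|=1.01845 →lo
  mid=-2.77343 |R|=0.98226 →hi
  mid=-2.78543 |R|=1.00021 →lo
  ...
  [-2.78543,-2.78524] ⇒ x*=-2.7853
So |R|<1 on (-2.7853, 0).

z* = -2.7853.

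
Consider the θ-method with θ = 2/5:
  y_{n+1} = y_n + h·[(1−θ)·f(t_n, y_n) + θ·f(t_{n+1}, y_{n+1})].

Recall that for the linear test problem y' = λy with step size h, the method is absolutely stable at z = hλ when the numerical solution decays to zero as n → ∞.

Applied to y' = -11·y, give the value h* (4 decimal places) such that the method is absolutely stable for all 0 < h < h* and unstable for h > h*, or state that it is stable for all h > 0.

With y'=λy (z=hλ):
  y_{n+1} = y_n + z·[3/5·y_n + 2/5·y_{n+1}] ⇒ (1 − 2/5z)y_{n+1} = (1 + 3/5z)y_n
  R(z) = (1 + 3/5z)/(1 − 2/5z).

Find x<0 with |R(x)|<1.
x=-0.41: |R|=0.6478
R=−1: 1+3/5x = −1+2/5x ⇒ -1/5x=2 ⇒ x=2/(-1/5)=-10.0000
Confirm numerically:
  x=-9.616: |R|=0.98415 <1
  x=-8.747: |R|=0.94430 <1
  x=-5.990: |R|=0.76384 <1
  x=-5.697: |R|=0.73753 <1
  x=-10.179: |R|=1.00706 >1
  x=-10.080: |R|=1.00318 >1
Interval (-10.0000, 0).

(-10.0000,0); λ=-11 ⇒ h* = (10)/11 = 0.9091.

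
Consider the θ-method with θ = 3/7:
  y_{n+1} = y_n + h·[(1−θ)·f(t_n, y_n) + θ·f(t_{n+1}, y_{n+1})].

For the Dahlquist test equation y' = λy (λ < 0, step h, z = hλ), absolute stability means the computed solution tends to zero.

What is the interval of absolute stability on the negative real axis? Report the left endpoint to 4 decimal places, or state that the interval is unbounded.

z∈(-14.0000,0).

Test eqn y'=λy, z=hλ:
  y_{n+1} = y_n + z·[4/7·y_n + 3/7·y_{n+1}] ⇒ (1 − 3/7z)y_{n+1} = (1 + 4/7z)y_n
  so R(z) = (1 + 4/7z)/(1 − 3/7z).

Boundary: |R(x)|=1, x<0.
x=-0.78: |R|=0.4154
R=−1: 1+4/7x = −1+3/7x ⇒ -1/7x=2 ⇒ x=2/(-1/7)=-14.0000
Confirm numerically:
  x=-11.056: |R|=0.92671 <1
  x=-10.073: |R|=0.89449 <1
  x=-9.676: |R|=0.87998 <1
  x=-6.397: |R|=0.70971 <1
  x=-14.524: |R|=1.01036 >1
  x=-14.124: |R|=1.00251 >1
Interval (-14.0000, 0).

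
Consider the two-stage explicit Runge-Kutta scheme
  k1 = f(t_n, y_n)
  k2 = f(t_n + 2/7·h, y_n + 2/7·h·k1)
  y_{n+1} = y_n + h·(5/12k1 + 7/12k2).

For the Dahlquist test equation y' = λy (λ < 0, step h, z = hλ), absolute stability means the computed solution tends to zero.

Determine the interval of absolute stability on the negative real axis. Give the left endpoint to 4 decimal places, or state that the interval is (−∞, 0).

On y'=λy, z=hλ:
  k1=λy_n ⇒ h·k1=z·y_n;  k2=λ(1+2/7z)y_n ⇒ h·k2=z(1+2/7z)y_n
  y_{n+1}/y_n = 1 + 5/12z + 7/12z(1+2/7z) = 1 + z + 1/6z²
  R(z) = 1 + z + 1/6z².

Need |R(x)|<1, x<0.
x=-0.57: |R|=0.4842
R=1: x+1/6x²=0 ⇒ x=−6=-6.0000; min R=1−1/(4·1/6)=-0.5000>−1
Confirm numerically:
  x=-5.929: |R|=0.92984 <1
  x=-5.122: |R|=0.25048 <1
  x=-4.289: |R|=0.22308 <1
  x=-2.920: |R|=0.49893 <1
  x=-6.332: |R|=1.35037 >1
  x=-6.160: |R|=1.16427 >1
So |R|<1 on (-6.0000, 0).

(-6.0000, 0).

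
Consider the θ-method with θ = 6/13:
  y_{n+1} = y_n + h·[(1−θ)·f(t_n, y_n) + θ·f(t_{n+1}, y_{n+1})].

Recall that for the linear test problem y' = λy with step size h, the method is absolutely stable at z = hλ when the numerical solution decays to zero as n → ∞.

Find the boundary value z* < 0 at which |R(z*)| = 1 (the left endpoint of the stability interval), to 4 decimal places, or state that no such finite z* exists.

On y'=λy, z=hλ:
  y_{n+1} = y_n + z·[7/13·y_n + 6/13·y_{n+1}] ⇒ (1 − 6/13z)y_{n+1} = (1 + 7/13z)y_n
  Hence R(z) = (1 + 7/13z)/(1 − 6/13z).

Solve |R(x)|<1 on ℝ⁻.
x=-0.68: |R|=0.4824
R=−1: 1+7/13x = −1+6/13x ⇒ -1/13x=2 ⇒ x=2/(-1/13)=-26.0000
Confirm numerically:
  x=-23.039: |R|=0.98042 <1
  x=-14.184: |R|=0.87956 <1
  x=-14.178: |R|=0.87945 <1
  x=-11.753: |R|=0.82941 <1
  x=-26.576: |R|=1.00334 >1
  x=-26.419: |R|=1.00244 >1
  x=-26.096: |R|=1.00057 >1
Stable set (-26.0000, 0).

z* = -26.0000.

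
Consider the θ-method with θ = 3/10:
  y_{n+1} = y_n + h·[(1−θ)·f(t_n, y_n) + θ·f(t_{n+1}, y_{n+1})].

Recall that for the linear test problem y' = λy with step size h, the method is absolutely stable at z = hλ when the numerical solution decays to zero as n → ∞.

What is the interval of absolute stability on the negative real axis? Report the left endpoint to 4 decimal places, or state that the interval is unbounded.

(-5.0000, 0).

With y'=λy (z=hλ):
  y_{n+1} = y_n + z·[7/10·y_n + 3/10·y_{n+1}] ⇒ (1 − 3/10z)y_{n+1} = (1 + 7/10z)y_n
  R(z) = (1 + 7/10z)/(1 − 3/10z).

Find x<0 with |R(x)|<1.
x=-0.63: |R|=0.4701
R=−1: 1+7/10x = −1+3/10x ⇒ -2/5x=2 ⇒ x=2/(-2/5)=-5.0000
Confirm numerically:
  x=-3.489: |R|=0.70470 <1
  x=-3.409: |R|=0.68537 <1
  x=-2.472: |R|=0.41938 <1
  x=-5.271: |R|=1.04199 >1
  x=-5.250: |R|=1.03883 >1
Stable set (-5.0000, 0).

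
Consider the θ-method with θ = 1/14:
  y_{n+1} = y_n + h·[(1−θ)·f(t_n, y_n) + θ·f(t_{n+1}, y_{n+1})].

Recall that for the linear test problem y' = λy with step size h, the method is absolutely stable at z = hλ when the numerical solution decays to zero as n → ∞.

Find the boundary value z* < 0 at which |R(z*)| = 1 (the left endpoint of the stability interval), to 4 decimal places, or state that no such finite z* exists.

With y'=λy (z=hλ):
  y_{n+1} = y_n + z·[13/14·y_n + 1/14·y_{n+1}] ⇒ (1 − 1/14z)y_{n+1} = (1 + 13/14z)y_n
  so R(z) = (1 + 13/14z)/(1 − 1/14z).

Boundary: |R(x)|=1, x<0.
x=-1.36: |R|=0.2396
R=−1: 1+13/14x = −1+1/14x ⇒ -6/7x=2 ⇒ x=2/(-6/7)=-2.3333
Confirm numerically:
  x=-2.259: |R|=0.94514 <1
  x=-2.182: |R|=0.88778 <1
  x=-1.037: |R|=0.03451 <1
  x=-2.774: |R|=1.31525 >1
  x=-2.509: |R|=1.12769 >1
Interval (-2.3333, 0).

left endpoint -2.3333.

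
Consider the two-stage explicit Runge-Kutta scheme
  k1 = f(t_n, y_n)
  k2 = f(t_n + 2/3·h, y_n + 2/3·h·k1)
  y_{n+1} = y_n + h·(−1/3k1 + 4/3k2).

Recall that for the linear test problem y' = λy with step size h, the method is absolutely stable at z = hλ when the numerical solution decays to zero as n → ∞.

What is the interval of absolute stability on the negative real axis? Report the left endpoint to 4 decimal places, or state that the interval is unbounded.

z∈(-1.1250,0).

Test eqn y'=λy, z=hλ:
  k1=λy_n ⇒ h·k1=z·y_n;  k2=λ(1+2/3z)y_n ⇒ h·k2=z(1+2/3z)y_n
  y_{n+1}/y_n = 1 − 1/3z + 4/3z(1+2/3z) = 1 + z + 8/9z²
  ⇒ R(z) = 1 + z + 8/9z².

Solve |R(x)|<1 on ℝ⁻.
x=-0.34: |R|=0.7628
R=1: x+8/9x²=0 ⇒ x=−9/8=-1.1250; min R=1−1/(4·8/9)=0.7188>−1
Confirm numerically:
  x=-1.039: |R|=0.92057 <1
  x=-0.749: |R|=0.74967 <1
  x=-0.450: |R|=0.73000 <1
  x=-1.636: |R|=1.74311 >1
  x=-1.426: |R|=1.38153 >1
So |R|<1 on (-1.1250, 0).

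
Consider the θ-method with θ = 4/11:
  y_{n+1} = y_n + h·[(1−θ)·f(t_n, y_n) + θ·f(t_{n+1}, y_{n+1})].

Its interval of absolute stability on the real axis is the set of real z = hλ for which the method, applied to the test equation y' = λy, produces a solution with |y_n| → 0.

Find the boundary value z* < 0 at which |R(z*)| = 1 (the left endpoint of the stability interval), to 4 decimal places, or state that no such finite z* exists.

left endpoint -7.3333.

On y'=λy, z=hλ:
  y_{n+1} = y_n + z·[7/11·y_n + 4/11·y_{n+1}] ⇒ (1 − 4/11z)y_{n+1} = (1 + 7/11z)y_n
  so R(z) = (1 + 7/11z)/(1 − 4/11z).

Find x<0 with |R(x)|<1.
x=-1.65: |R|=0.0312
R=−1: 1+7/11x = −1+4/11x ⇒ -3/11x=2 ⇒ x=2/(-3/11)=-7.3333
Confirm numerically:
  x=-6.823: |R|=0.96002 <1
  x=-6.748: |R|=0.95378 <1
  x=-3.711: |R|=0.57952 <1
  x=-7.866: |R|=1.03763 >1
  x=-7.628: |R|=1.02130 >1
  x=-7.566: |R|=1.01692 >1
So |R|<1 on (-7.3333, 0).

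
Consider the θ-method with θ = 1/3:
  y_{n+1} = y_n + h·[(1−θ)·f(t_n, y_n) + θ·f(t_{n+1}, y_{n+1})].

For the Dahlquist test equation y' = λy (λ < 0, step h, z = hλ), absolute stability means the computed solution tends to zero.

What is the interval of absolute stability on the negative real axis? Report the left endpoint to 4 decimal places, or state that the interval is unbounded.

(-6.0000, 0).

On y'=λy, z=hλ:
  y_{n+1} = y_n + z·[2/3·y_n + 1/3·y_{n+1}] ⇒ (1 − 1/3z)y_{n+1} = (1 + 2/3z)y_n
  Hence R(z) = (1 + 2/3z)/(1 − 1/3z).

Solve |R(x)|<1 on ℝ⁻.
x=-0.89: |R|=0.3136
R=−1: 1+2/3x = −1+1/3x ⇒ -1/3x=2 ⇒ x=2/(-1/3)=-6.0000
Confirm numerically:
  x=-5.225: |R|=0.90578 <1
  x=-5.037: |R|=0.88018 <1
  x=-3.850: |R|=0.68613 <1
  x=-6.425: |R|=1.04509 >1
  x=-6.096: |R|=1.01055 >1
Interval (-6.0000, 0).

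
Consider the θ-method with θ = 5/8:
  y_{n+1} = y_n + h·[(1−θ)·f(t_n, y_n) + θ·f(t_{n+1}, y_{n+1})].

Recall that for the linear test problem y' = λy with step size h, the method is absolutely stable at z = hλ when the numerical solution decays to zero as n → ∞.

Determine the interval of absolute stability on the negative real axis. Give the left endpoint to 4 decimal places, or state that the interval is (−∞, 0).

Set f=λy, z=hλ:
  y_{n+1} = y_n + z·[3/8·y_n + 5/8·y_{n+1}] ⇒ (1 − 5/8z)y_{n+1} = (1 + 3/8z)y_n
  R(z) = (1 + 3/8z)/(1 − 5/8z).

Find x<0 with |R(x)|<1.
x=-1.63: |R|=0.1926
x=-2: |R|=0.1111
x=-10: |R|=0.3793
x=-100: |R|=0.5748
θ=5/8≥1/2 ⇒ |1+3/8x|<|1−5/8x| ∀x<0 ⇒ unbounded interval.

interval (−∞, 0).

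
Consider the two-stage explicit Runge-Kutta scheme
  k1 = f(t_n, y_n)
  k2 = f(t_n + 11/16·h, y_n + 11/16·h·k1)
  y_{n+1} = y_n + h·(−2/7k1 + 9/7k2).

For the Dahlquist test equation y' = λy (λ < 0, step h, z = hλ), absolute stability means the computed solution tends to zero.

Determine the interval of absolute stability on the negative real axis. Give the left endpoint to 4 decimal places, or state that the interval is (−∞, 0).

z∈(-1.1313,0).

With y'=λy (z=hλ):
  k1=λy_n ⇒ h·k1=z·y_n;  k2=λ(1+11/16z)y_n ⇒ h·k2=z(1+11/16z)y_n
  y_{n+1}/y_n = 1 − 2/7z + 9/7z(1+11/16z) = 1 + z + 99/112z²
  ⇒ R(z) = 1 + z + 99/112z².

Boundary: |R(x)|=1, x<0.
x=-0.59: |R|=0.7177
R=1: x+99/112x²=0 ⇒ x=−112/99=-1.1313; min R=1−1/(4·99/112)=0.7172>−1
Confirm numerically:
  x=-0.755: |R|=0.74886 <1
  x=-0.706: |R|=0.73458 <1
  x=-0.677: |R|=0.72813 <1
  x=-1.655: |R|=1.76610 >1
  x=-1.429: |R|=1.37602 >1
  x=-1.386: |R|=1.31202 >1
Stable set (-1.1313, 0).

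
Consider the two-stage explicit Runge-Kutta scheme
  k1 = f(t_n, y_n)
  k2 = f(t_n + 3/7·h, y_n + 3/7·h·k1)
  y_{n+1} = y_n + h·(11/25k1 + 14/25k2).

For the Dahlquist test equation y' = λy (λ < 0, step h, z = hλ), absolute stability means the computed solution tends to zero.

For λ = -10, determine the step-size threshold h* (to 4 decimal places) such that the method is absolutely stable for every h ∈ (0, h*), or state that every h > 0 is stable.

(-4.1667,0); λ=-10 ⇒ h* = (25/6)/10 = 0.4167.

On y'=λy, z=hλ:
  k1=λy_n ⇒ h·k1=z·y_n;  k2=λ(1+3/7z)y_n ⇒ h·k2=z(1+3/7z)y_n
  y_{n+1}/y_n = 1 + 11/25z + 14/25z(1+3/7z) = 1 + z + 6/25z²
  ⇒ R(z) = 1 + z + 6/25z².

Solve |R(x)|<1 on ℝ⁻.
x=-1.59: |R|=0.0167
R=1: x+6/25x²=0 ⇒ x=−25/6=-4.1667; min R=1−1/(4·6/25)=-0.0417>−1
Confirm numerically:
  x=-3.900: |R|=0.75040 <1
  x=-3.884: |R|=0.73651 <1
  x=-2.723: |R|=0.05653 <1
  x=-2.273: |R|=0.03303 <1
  x=-4.706: |R|=1.60914 >1
  x=-4.339: |R|=1.17946 >1
Interval (-4.1667, 0).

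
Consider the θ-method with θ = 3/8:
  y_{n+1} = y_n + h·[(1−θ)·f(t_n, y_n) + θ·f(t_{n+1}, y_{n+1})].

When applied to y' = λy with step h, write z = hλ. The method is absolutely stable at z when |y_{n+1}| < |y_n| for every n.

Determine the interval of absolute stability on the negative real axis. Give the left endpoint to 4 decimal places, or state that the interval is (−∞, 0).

With y'=λy (z=hλ):
  y_{n+1} = y_n + z·[5/8·y_n + 3/8·y_{n+1}] ⇒ (1 − 3/8z)y_{n+1} = (1 + 5/8z)y_n
  ⇒ R(z) = (1 + 5/8z)/(1 − 3/8z).

Boundary: |R(x)|=1, x<0.
x=-0.78: |R|=0.3965
R=−1: 1+5/8x = −1+3/8x ⇒ -1/4x=2 ⇒ x=2/(-1/4)=-8.0000
Confirm numerically:
  x=-4.494: |R|=0.67359 <1
  x=-4.264: |R|=0.64063 <1
  x=-3.884: |R|=0.58111 <1
  x=-8.578: |R|=1.03427 >1
  x=-8.255: |R|=1.01557 >1
So |R|<1 on (-8.0000, 0).

z∈(-8.0000,0).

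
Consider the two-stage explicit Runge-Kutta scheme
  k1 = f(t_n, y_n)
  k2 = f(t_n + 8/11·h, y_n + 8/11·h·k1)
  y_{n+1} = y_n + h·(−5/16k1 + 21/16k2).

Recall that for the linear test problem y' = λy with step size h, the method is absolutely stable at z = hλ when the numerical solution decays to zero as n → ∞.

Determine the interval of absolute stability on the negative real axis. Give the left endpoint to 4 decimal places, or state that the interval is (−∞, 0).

z∈(-1.0476,0).

Test eqn y'=λy, z=hλ:
  k1=λy_n ⇒ h·k1=z·y_n;  k2=λ(1+8/11z)y_n ⇒ h·k2=z(1+8/11z)y_n
  y_{n+1}/y_n = 1 − 5/16z + 21/16z(1+8/11z) = 1 + z + 21/22z²
  ⇒ R(z) = 1 + z + 21/22z².

Boundary: |R(x)|=1, x<0.
x=-1.65: |R|=1.9487
R=1: x+21/22x²=0 ⇒ x=−22/21=-1.0476; min R=1−1/(4·21/22)=0.7381>−1
Confirm numerically:
  x=-0.925: |R|=0.89173 <1
  x=-0.743: |R|=0.78396 <1
  x=-0.550: |R|=0.73875 <1
  x=-1.496: |R|=1.64029 >1
  x=-1.478: |R|=1.60719 >1
  x=-1.175: |R|=1.14287 >1
Stable set (-1.0476, 0).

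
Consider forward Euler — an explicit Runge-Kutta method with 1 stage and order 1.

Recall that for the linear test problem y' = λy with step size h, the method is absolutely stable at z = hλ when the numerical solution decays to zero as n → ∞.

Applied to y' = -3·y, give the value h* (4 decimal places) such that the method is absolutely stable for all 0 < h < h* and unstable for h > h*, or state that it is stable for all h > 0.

(-2.0000,0); λ=-3 ⇒ h* = 0.6667.

With y'=λy (z=hλ):
  order 1, 1-stage ⇒ R(z)=1+z
  (e.g. R(-0.85)=0.15000, |R|=0.15000)

Solve |R(x)|<1 on ℝ⁻.
x=-0.85: |R|=0.1500
|R(-1.82)|=0.8200 |R(-1.63)|=0.6300 |R(-1.05)|=0.0500
Bisect:
  x_lo=-2.8974 |R|=1.8974  x_hi=-0.1444 |R|=0.8556
  mid=-1.52089 |R|=0.52089 →hi
  mid=-2.20916 |R|=1.20916 →lo
  mid=-1.86502 |R|=0.86502 →hi
  mid=-2.03709 |R|=1.03709 →lo
  mid=-1.95106 |R|=0.95106 →hi
  mid=-1.99407 |R|=0.99407 →hi
  mid=-2.01558 |R|=1.01558 →lo
  ...
  [-2.00012,-1.99995] ⇒ x*=-2.0000
So |R|<1 on (-2.0000, 0).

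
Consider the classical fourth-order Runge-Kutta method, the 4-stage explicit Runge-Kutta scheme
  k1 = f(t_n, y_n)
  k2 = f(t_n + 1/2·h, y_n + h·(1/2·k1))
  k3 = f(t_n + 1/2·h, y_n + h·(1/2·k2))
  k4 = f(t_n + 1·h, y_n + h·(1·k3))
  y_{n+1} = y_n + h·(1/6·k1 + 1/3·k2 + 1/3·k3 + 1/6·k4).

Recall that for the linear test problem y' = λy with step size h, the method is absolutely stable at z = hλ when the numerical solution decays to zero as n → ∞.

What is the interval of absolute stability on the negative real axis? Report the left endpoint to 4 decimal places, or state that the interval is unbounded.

Set f=λy, z=hλ:
  order 4, 4-stage ⇒ R(z)=1+z+z^2/2+z^3/6+z^4/24
  (e.g. R(-0.6)=0.54940, |R|=0.54940)

Find x<0 with |R(x)|<1.
x=-0.6: |R|=0.5494
|R(-2.78)|=0.9920 |R(-1.87)|=0.2981
Bisect:
  x_lo=-3.2064 |R|=1.8440  x_hi=-0.2680 |R|=0.7649
  mid=-1.73718 |R|=0.27744 →hi
  mid=-2.47177 |R|=0.62144 →hi
  mid=-2.83907 |R|=1.08416 →lo
  mid=-2.65542 |R|=0.82121 →hi
  mid=-2.74725 |R|=0.94414 →hi
  mid=-2.79316 |R|=1.01193 →lo
  mid=-2.77020 |R|=0.97749 →hi
  mid=-2.78168 |R|=0.99457 →hi
  mid=-2.78742 |R|=1.00321 →lo
  mid=-2.78455 |R|=0.99888 →hi
  ...
  [-2.78545,-2.78527] ⇒ x*=-2.7853
Stable set (-2.7853, 0).

z∈(-2.7853,0).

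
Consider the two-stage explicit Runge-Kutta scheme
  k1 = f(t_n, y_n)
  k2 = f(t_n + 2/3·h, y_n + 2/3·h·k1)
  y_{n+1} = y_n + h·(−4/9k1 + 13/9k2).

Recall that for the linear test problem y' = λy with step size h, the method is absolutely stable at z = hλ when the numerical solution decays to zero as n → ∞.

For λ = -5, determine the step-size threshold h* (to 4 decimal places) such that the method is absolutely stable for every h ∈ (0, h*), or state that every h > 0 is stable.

Set f=λy, z=hλ:
  k1=λy_n ⇒ h·k1=z·y_n;  k2=λ(1+2/3z)y_n ⇒ h·k2=z(1+2/3z)y_n
  y_{n+1}/y_n = 1 − 4/9z + 13/9z(1+2/3z) = 1 + z + 26/27z²
  ⇒ R(z) = 1 + z + 26/27z².

Solve |R(x)|<1 on ℝ⁻.
x=-0.92: |R|=0.8951
R=1: x+26/27x²=0 ⇒ x=−27/26=-1.0385; min R=1−1/(4·26/27)=0.7404>−1
Confirm numerically:
  x=-0.969: |R|=0.93518 <1
  x=-0.960: |R|=0.92747 <1
  x=-0.688: |R|=0.76781 <1
  x=-1.452: |R|=1.57822 >1
  x=-1.062: |R|=1.02407 >1
So |R|<1 on (-1.0385, 0).

(-1.0385,0); λ=-5 ⇒ h* = (27/26)/5 = 0.2077.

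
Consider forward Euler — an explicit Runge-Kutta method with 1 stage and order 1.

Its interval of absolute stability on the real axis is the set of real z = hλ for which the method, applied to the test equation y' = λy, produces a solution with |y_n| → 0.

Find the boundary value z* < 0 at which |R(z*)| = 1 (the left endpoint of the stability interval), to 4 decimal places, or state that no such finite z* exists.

Test eqn y'=λy, z=hλ:
  order 1, 1-stage ⇒ R(z)=1+z
  (e.g. R(-1.04)=-0.04000, |R|=0.04000)

Need |R(x)|<1, x<0.
x=-1.04: |R|=0.0400
|R(-2.02)|=1.0200 |R(-1.78)|=0.7800 |R(-1.77)|=0.7700
Bisect:
  x_lo=-2.4813 |R|=1.4813  x_hi=-0.0878 |R|=0.9122
  mid=-1.28460 |R|=0.28460 →hi
  mid=-1.88297 |R|=0.88297 →hi
  mid=-2.18216 |R|=1.18216 →lo
  mid=-2.03256 |R|=1.03256 →lo
  mid=-1.95777 |R|=0.95777 →hi
  mid=-1.99517 |R|=0.99517 →hi
  mid=-2.01387 |R|=1.01387 →lo
  ...
  [-2.00013,-1.99999] ⇒ x*=-2.0000
Interval (-2.0000, 0).

left endpoint -2.0000.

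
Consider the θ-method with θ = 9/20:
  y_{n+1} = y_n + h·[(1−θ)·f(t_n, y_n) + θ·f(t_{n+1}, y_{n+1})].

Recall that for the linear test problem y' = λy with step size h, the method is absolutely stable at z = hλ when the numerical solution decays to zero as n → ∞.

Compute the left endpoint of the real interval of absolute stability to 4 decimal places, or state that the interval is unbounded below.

left endpoint -20.0000.

With y'=λy (z=hλ):
  y_{n+1} = y_n + z·[11/20·y_n + 9/20·y_{n+1}] ⇒ (1 − 9/20z)y_{n+1} = (1 + 11/20z)y_n
  Hence R(z) = (1 + 11/20z)/(1 − 9/20z).

Boundary: |R(x)|=1, x<0.
x=-0.57: |R|=0.5464
R=−1: 1+11/20x = −1+9/20x ⇒ -1/10x=2 ⇒ x=2/(-1/10)=-20.0000
Confirm numerically:
  x=-15.011: |R|=0.93567 <1
  x=-12.556: |R|=0.88806 <1
  x=-11.903: |R|=0.87262 <1
  x=-20.295: |R|=1.00291 >1
  x=-20.181: |R|=1.00180 >1
Interval (-20.0000, 0).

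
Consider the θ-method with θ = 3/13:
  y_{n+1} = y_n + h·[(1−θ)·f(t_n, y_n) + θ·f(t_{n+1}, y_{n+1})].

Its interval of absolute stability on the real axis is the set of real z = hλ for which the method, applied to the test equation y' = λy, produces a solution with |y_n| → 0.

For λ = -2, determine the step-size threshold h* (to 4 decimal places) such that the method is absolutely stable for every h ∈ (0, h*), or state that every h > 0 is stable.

(-3.7143,0); λ=-2 ⇒ h* = (26/7)/2 = 1.8571.

Set f=λy, z=hλ:
  y_{n+1} = y_n + z·[10/13·y_n + 3/13·y_{n+1}] ⇒ (1 − 3/13z)y_{n+1} = (1 + 10/13z)y_n
  R(z) = (1 + 10/13z)/(1 − 3/13z).

Need |R(x)|<1, x<0.
x=-1.02: |R|=0.1743
R=−1: 1+10/13x = −1+3/13x ⇒ -7/13x=2 ⇒ x=2/(-7/13)=-3.7143
Confirm numerically:
  x=-2.795: |R|=0.69909 <1
  x=-2.591: |R|=0.62148 <1
  x=-1.850: |R|=0.29650 <1
  x=-1.805: |R|=0.27423 <1
  x=-4.148: |R|=1.11932 >1
  x=-3.798: |R|=1.02402 >1
So |R|<1 on (-3.7143, 0).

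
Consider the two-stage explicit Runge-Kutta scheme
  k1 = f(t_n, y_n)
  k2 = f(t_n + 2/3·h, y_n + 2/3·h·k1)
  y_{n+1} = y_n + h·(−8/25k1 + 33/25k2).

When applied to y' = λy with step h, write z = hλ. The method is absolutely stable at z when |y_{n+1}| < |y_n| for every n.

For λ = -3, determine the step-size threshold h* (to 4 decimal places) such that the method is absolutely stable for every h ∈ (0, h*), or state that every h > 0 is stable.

(-1.1364,0); λ=-3 ⇒ h* = (25/22)/3 = 0.3788.

Set f=λy, z=hλ:
  k1=λy_n ⇒ h·k1=z·y_n;  k2=λ(1+2/3z)y_n ⇒ h·k2=z(1+2/3z)y_n
  y_{n+1}/y_n = 1 − 8/25z + 33/25z(1+2/3z) = 1 + z + 22/25z²
  R(z) = 1 + z + 22/25z².

Find x<0 with |R(x)|<1.
x=-0.61: |R|=0.7174
R=1: x+22/25x²=0 ⇒ x=−25/22=-1.1364; min R=1−1/(4·22/25)=0.7159>−1
Confirm numerically:
  x=-1.006: |R|=0.88459 <1
  x=-0.702: |R|=0.73167 <1
  x=-0.696: |R|=0.73029 <1
  x=-0.562: |R|=0.71594 <1
  x=-1.636: |R|=1.71932 >1
  x=-1.387: |R|=1.30592 >1
  x=-1.235: |R|=1.10720 >1
Stable set (-1.1364, 0).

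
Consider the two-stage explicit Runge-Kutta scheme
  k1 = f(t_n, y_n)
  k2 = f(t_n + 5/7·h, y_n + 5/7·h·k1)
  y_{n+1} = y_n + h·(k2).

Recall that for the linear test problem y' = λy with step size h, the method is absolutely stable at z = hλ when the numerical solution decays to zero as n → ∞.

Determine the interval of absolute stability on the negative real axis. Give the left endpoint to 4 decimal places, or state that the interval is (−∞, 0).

z∈(-1.4000,0).

Set f=λy, z=hλ:
  k1=λy_n ⇒ h·k1=z·y_n;  k2=λ(1+5/7z)y_n ⇒ h·k2=z(1+5/7z)y_n
  y_{n+1}/y_n = 1 + z(1+5/7z) = 1 + z + 5/7z²
  Hence R(z) = 1 + z + 5/7z².

Solve |R(x)|<1 on ℝ⁻.
x=-0.79: |R|=0.6558
R=1: x+5/7x²=0 ⇒ x=−7/5=-1.4000; min R=1−1/(4·5/7)=0.6500>−1
Confirm numerically:
  x=-1.303: |R|=0.90972 <1
  x=-1.280: |R|=0.89029 <1
  x=-0.963: |R|=0.69941 <1
  x=-0.961: |R|=0.69866 <1
  x=-1.742: |R|=1.42555 >1
  x=-1.688: |R|=1.34725 >1
  x=-1.442: |R|=1.04326 >1
So |R|<1 on (-1.4000, 0).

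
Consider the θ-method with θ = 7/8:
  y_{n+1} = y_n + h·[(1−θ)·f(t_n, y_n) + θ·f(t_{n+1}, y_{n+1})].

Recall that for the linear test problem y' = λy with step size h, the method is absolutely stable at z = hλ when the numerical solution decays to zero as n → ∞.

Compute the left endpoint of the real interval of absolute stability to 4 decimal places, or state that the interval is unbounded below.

interval (−∞, 0).

Test eqn y'=λy, z=hλ:
  y_{n+1} = y_n + z·[1/8·y_n + 7/8·y_{n+1}] ⇒ (1 − 7/8z)y_{n+1} = (1 + 1/8z)y_n
  ⇒ R(z) = (1 + 1/8z)/(1 − 7/8z).

Need |R(x)|<1, x<0.
x=-1.41: |R|=0.3688
x=-2: |R|=0.2727
x=-10: |R|=0.0256
x=-100: |R|=0.1299
θ=7/8≥1/2 ⇒ |1+1/8x|<|1−7/8x| ∀x<0 ⇒ interval (−∞,0).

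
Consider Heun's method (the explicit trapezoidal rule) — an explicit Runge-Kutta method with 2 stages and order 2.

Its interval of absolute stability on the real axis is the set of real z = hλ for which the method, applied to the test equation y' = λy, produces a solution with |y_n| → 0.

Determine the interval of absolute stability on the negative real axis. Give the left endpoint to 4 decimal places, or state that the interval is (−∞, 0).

(-2.0000, 0).

Set f=λy, z=hλ:
  order 2, 2-stage ⇒ R(z)=1+z+z^2/2
  (e.g. R(-1.23)=0.52645, |R|=0.52645)

Solve |R(x)|<1 on ℝ⁻.
x=-1.23: |R|=0.5264
|R(-2.01)|=1.0100 |R(-1.56)|=0.6568 |R(-0.98)|=0.5002
Bisect:
  x_lo=-2.7250 |R|=1.9878  x_hi=-0.2267 |R|=0.7990
  mid=-1.47586 |R|=0.61322 →hi
  mid=-2.10043 |R|=1.10548 →lo
  mid=-1.78815 |R|=0.81059 →hi
  mid=-1.94429 |R|=0.94584 →hi
  mid=-2.02236 |R|=1.02261 →lo
  mid=-1.98333 |R|=0.98346 →hi
  mid=-2.00284 |R|=1.00285 →lo
  mid=-1.99308 |R|=0.99311 →hi
  ...
  [-2.00010,-1.99995] ⇒ x*=-2.0000
Interval (-2.0000, 0).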